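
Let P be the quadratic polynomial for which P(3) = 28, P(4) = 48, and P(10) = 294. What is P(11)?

Write P(t) = at^2 + bt + c. Substituting each data point gives a linear system:
  9a + 3b + c = 28
  16a + 4b + c = 48
  100a + 10b + c = 294
Solving the system yields a = 3, b = -1, c = 4.
So P(t) = 3t^2 - t + 4.
Then P(11) = 356.

356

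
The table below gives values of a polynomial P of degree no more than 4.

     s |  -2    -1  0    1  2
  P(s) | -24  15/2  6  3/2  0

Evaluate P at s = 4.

-90

Forward differences of the values at s = -2, -1, 0, 1, 2:
  P  : -24  15/2  6  3/2  0
  Δ  : 63/2  -3/2  -9/2  -3/2
  Δ^2: -33  -3  3
  Δ^3: 30  6
  Δ^4: -24
The fourth differences are constant, confirming degree 4.
Interpolating (Newton forward form) and evaluating at s = 4 gives P(4) = -90.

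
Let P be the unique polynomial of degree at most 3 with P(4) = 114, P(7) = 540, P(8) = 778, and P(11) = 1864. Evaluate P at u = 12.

2370

Using the Lagrange interpolation formula with nodes 4, 7, 8, 11:
  L_0(u) = (u - 7)(u - 8)(u - 11) / -84
  L_1(u) = (u - 4)(u - 8)(u - 11) / 12
  L_2(u) = (u - 4)(u - 7)(u - 11) / -12
  L_3(u) = (u - 4)(u - 7)(u - 8) / 84
Then P(u) = 114·L_0(u) + 540·L_1(u) + 778·L_2(u) + 1864·L_3(u).
Expanding and collecting terms gives P(u) = u³ + 5u² - 6u - 6.
Evaluating at u = 12: P(12) = 2370.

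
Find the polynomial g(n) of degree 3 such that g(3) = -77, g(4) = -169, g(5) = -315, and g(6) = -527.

g(n) = -2n^3 - 3n^2 + 3n - 5

Write g(n) = an^3 + bn^2 + cn + d. Substituting each data point gives a linear system:
  27a + 9b + 3c + d = -77
  64a + 16b + 4c + d = -169
  125a + 25b + 5c + d = -315
  216a + 36b + 6c + d = -527
Solving the system yields a = -2, b = -3, c = 3, d = -5.
So g(n) = -2n^3 - 3n^2 + 3n - 5.
Check: g(6) = -527. ✓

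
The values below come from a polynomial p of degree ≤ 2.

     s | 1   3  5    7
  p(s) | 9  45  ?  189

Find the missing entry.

105

On equispaced nodes a degree-2 polynomial has vanishing third forward difference, so
  - p(1) + 3·p(3) - 3·p(5) + p(7) = 0.
Substituting the known values and solving for p(5):
  -3·p(5) = -315
  p(5) = 105.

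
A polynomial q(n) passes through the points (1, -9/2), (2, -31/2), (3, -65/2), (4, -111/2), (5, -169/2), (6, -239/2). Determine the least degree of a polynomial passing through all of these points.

2

Forward differences of the values at n = 1, 2, 3, 4, 5, 6:
  q  : -9/2  -31/2  -65/2  -111/2  -169/2  -239/2
  Δ  : -11  -17  -23  -29  -35
  Δ^2: -6  -6  -6  -6
  Δ^3: 0  0  0
  Δ^4: 0  0
  Δ^5: 0
The second differences are constant (-6) and nonzero, while all higher differences vanish, so the minimal degree is 2.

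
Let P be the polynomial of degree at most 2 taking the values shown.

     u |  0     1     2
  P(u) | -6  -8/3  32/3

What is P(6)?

164

Write P(u) = au^2 + bu + c. Substituting each data point gives a linear system:
  c = -6
  a + b + c = -8/3
  4a + 2b + c = 32/3
Solving the system yields a = 5, b = -5/3, c = -6.
So P(u) = 5u² - (5/3)u - 6.
Then P(6) = 164.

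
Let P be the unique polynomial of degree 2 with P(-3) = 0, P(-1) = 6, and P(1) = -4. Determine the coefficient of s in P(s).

-5

Write P(s) = as^2 + bs + c. Substituting each data point gives a linear system:
  9a - 3b + c = 0
  a - b + c = 6
  a + b + c = -4
Solving the system yields a = -2, b = -5, c = 3.
So P(s) = -2s² - 5s + 3.
The coefficient of s is -5.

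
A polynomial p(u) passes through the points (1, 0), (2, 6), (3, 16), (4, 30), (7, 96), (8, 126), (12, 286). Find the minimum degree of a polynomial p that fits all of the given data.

Divided differences on the nodes 1, 2, 3, 4, 7, 8, 12:
  order 0: 0  6  16  30  96  126  286
  order 1: 6  10  14  22  30  40
  order 2: 2  2  2  2  2
  order 3: 0  0  0  0
  order 4: 0  0  0
  order 5: 0  0
  order 6: 0
The order-2 divided differences are all 2 (nonzero) and every higher order vanishes, so the data lies on a polynomial of degree exactly 2.

2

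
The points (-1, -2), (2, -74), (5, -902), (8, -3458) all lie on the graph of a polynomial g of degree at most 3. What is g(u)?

g(u) = -6u^3 - 6u^2 - 2

Write g(u) = au^3 + bu^2 + cu + d. Substituting each data point gives a linear system:
  -a + b - c + d = -2
  8a + 4b + 2c + d = -74
  125a + 25b + 5c + d = -902
  512a + 64b + 8c + d = -3458
Solving the system yields a = -6, b = -6, c = 0, d = -2.
So g(u) = -6u³ - 6u² - 2.
Check: g(2) = -74. ✓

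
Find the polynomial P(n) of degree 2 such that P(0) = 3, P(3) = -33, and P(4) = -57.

Write P(n) = an^2 + bn + c. Substituting each data point gives a linear system:
  c = 3
  9a + 3b + c = -33
  16a + 4b + c = -57
Solving the system yields a = -3, b = -3, c = 3.
So P(n) = -3n^2 - 3n + 3.
Check: P(3) = -33. ✓

P(n) = -3n^2 - 3n + 3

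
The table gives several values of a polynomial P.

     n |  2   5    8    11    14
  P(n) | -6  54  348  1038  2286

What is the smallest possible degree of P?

Forward differences of the values at n = 2, 5, 8, 11, 14:
  P  : -6  54  348  1038  2286
  Δ  : 60  294  690  1248
  Δ^2: 234  396  558
  Δ^3: 162  162
  Δ^4: 0
The third differences are constant (162) and nonzero, while all higher differences vanish, so the minimal degree is 3.

3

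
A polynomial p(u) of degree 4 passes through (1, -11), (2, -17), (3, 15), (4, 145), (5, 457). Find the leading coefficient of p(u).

Write p(u) = au^4 + bu^3 + cu^2 + du + e. Substituting each data point gives a linear system:
  a + b + c + d + e = -11
  16a + 8b + 4c + 2d + e = -17
  81a + 27b + 9c + 3d + e = 15
  256a + 64b + 16c + 4d + e = 145
  625a + 125b + 25c + 5d + e = 457
Solving the system yields a = 1, b = 0, c = -6, d = -3, e = -3.
So p(u) = u^4 - 6u^2 - 3u - 3.
The leading coefficient is 1.

1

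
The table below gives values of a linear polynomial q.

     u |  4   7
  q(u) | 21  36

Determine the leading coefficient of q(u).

5

Write q(u) = au + b. Substituting each data point gives a linear system:
  4a + b = 21
  7a + b = 36
Solving the system yields a = 5, b = 1.
So q(u) = 5u + 1.
The leading coefficient is 5.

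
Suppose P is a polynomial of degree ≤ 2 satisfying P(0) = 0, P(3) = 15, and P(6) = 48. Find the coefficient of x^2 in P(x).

Write P(x) = ax^2 + bx + c. Substituting each data point gives a linear system:
  c = 0
  9a + 3b + c = 15
  36a + 6b + c = 48
Solving the system yields a = 1, b = 2, c = 0.
So P(x) = x^2 + 2x.
The leading coefficient is 1.

1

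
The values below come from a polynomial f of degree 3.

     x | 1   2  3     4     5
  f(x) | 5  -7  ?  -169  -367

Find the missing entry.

-57

On equispaced nodes a degree-3 polynomial has vanishing fourth forward difference, so
  f(1) - 4·f(2) + 6·f(3) - 4·f(4) + f(5) = 0.
Substituting the known values and solving for f(3):
  6·f(3) = -342
  f(3) = -57.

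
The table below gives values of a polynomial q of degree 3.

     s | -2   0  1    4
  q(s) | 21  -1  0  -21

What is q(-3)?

Using the Lagrange interpolation formula with nodes -2, 0, 1, 4:
  L_0(s) = s(s - 1)(s - 4) / -36
  L_1(s) = (s + 2)(s - 1)(s - 4) / 8
  L_2(s) = (s + 2)s(s - 4) / -9
  L_3(s) = (s + 2)s(s - 1) / 72
Then q(s) = 21·L_0(s) - 1·L_1(s) + 0·L_2(s) - 21·L_3(s).
Expanding and collecting terms gives q(s) = -s³ + 3s² - s - 1.
Evaluating at s = -3: q(-3) = 56.

56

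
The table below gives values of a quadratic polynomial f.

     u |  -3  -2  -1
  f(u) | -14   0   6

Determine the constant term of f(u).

Write f(u) = au^2 + bu + c. Substituting each data point gives a linear system:
  9a - 3b + c = -14
  4a - 2b + c = 0
  a - b + c = 6
Solving the system yields a = -4, b = -6, c = 4.
So f(u) = -4u² - 6u + 4.
The constant term is 4.

4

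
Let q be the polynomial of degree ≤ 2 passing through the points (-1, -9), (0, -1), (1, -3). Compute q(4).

-69

Write q(t) = at^2 + bt + c. Substituting each data point gives a linear system:
  a - b + c = -9
  c = -1
  a + b + c = -3
Solving the system yields a = -5, b = 3, c = -1.
So q(t) = -5t^2 + 3t - 1.
Then q(4) = -69.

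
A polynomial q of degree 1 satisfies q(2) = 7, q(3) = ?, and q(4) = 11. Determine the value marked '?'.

9

On equispaced nodes a degree-1 polynomial has vanishing second forward difference, so
  q(2) - 2·q(3) + q(4) = 0.
Substituting the known values and solving for q(3):
  -2·q(3) = -18
  q(3) = 9.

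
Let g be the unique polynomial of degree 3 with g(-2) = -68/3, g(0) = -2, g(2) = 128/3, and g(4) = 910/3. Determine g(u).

Write g(u) = au^3 + bu^2 + cu + d. Substituting each data point gives a linear system:
  -8a + 4b - 2c + d = -68/3
  d = -2
  8a + 4b + 2c + d = 128/3
  64a + 16b + 4c + d = 910/3
Solving the system yields a = 4, b = 3, c = 1/3, d = -2.
So g(u) = 4u^3 + 3u^2 + (1/3)u - 2.
Check: g(-2) = -68/3. ✓

g(u) = 4u^3 + 3u^2 + (1/3)u - 2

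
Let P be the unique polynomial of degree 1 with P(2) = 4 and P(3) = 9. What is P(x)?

P(x) = 5x - 6

Write P(x) = ax + b. Substituting each data point gives a linear system:
  2a + b = 4
  3a + b = 9
Solving the system yields a = 5, b = -6.
So P(x) = 5x - 6.
Check: P(3) = 9. ✓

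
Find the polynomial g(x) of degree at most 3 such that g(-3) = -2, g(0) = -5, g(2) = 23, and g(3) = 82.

g(x) = 2x^3 + 5x^2 - 4x - 5

Write g(x) = ax^3 + bx^2 + cx + d. Substituting each data point gives a linear system:
  -27a + 9b - 3c + d = -2
  d = -5
  8a + 4b + 2c + d = 23
  27a + 9b + 3c + d = 82
Solving the system yields a = 2, b = 5, c = -4, d = -5.
So g(x) = 2x^3 + 5x^2 - 4x - 5.
Check: g(3) = 82. ✓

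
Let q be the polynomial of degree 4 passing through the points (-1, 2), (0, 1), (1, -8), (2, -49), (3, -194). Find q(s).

Write q(s) = as^4 + bs^3 + cs^2 + ds + e. Substituting each data point gives a linear system:
  a - b + c - d + e = 2
  e = 1
  a + b + c + d + e = -8
  16a + 8b + 4c + 2d + e = -49
  81a + 27b + 9c + 3d + e = -194
Solving the system yields a = -2, b = 0, c = -2, d = -5, e = 1.
So q(s) = -2s^4 - 2s^2 - 5s + 1.
Check: q(0) = 1. ✓

q(s) = -2s^4 - 2s^2 - 5s + 1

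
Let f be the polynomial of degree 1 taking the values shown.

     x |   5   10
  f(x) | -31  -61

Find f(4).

-25

Write f(x) = ax + b. Substituting each data point gives a linear system:
  5a + b = -31
  10a + b = -61
Solving the system yields a = -6, b = -1.
So f(x) = -6x - 1.
Then f(4) = -25.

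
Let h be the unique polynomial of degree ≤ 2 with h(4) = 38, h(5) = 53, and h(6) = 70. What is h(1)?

5

Forward differences of the values at t = 4, 5, 6:
  h  : 38  53  70
  Δ  : 15  17
  Δ^2: 2
The second differences are constant, confirming degree 2.
Interpolating (Newton forward form) and evaluating at t = 1 gives h(1) = 5.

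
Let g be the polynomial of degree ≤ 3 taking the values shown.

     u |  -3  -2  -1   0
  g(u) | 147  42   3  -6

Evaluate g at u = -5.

Using the Lagrange interpolation formula with nodes -3, -2, -1, 0:
  L_0(u) = (u + 2)(u + 1)u / -6
  L_1(u) = (u + 3)(u + 1)u / 2
  L_2(u) = (u + 3)(u + 2)u / -2
  L_3(u) = (u + 3)(u + 2)(u + 1) / 6
Then g(u) = 147·L_0(u) + 42·L_1(u) + 3·L_2(u) - 6·L_3(u).
Expanding and collecting terms gives g(u) = -6u^3 - 3u^2 - 6u - 6.
Evaluating at u = -5: g(-5) = 699.

699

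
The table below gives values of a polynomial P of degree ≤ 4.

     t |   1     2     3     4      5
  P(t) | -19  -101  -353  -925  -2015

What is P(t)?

P(t) = -2t^4 - 5t^3 - 5t^2 - 2t - 5

Write P(t) = at^4 + bt^3 + ct^2 + dt + e. Substituting each data point gives a linear system:
  a + b + c + d + e = -19
  16a + 8b + 4c + 2d + e = -101
  81a + 27b + 9c + 3d + e = -353
  256a + 64b + 16c + 4d + e = -925
  625a + 125b + 25c + 5d + e = -2015
Solving the system yields a = -2, b = -5, c = -5, d = -2, e = -5.
So P(t) = -2t^4 - 5t^3 - 5t^2 - 2t - 5.
Check: P(1) = -19. ✓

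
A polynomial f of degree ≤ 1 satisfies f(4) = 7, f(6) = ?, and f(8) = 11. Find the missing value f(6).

On equispaced nodes a degree-1 polynomial has vanishing second forward difference, so
  f(4) - 2·f(6) + f(8) = 0.
Substituting the known values and solving for f(6):
  -2·f(6) = -18
  f(6) = 9.

9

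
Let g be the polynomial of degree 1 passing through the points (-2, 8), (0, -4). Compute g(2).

Write g(t) = at + b. Substituting each data point gives a linear system:
  -2a + b = 8
  b = -4
Solving the system yields a = -6, b = -4.
So g(t) = -6t - 4.
Then g(2) = -16.

-16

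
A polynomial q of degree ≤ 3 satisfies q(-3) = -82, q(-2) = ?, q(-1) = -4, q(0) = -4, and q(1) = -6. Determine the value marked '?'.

On equispaced nodes a degree-3 polynomial has vanishing fourth forward difference, so
  q(-3) - 4·q(-2) + 6·q(-1) - 4·q(0) + q(1) = 0.
Substituting the known values and solving for q(-2):
  -4·q(-2) = 96
  q(-2) = -24.

-24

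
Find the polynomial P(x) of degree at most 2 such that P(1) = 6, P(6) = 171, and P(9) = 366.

P(x) = 4x^2 + 5x - 3

Write P(x) = ax^2 + bx + c. Substituting each data point gives a linear system:
  a + b + c = 6
  36a + 6b + c = 171
  81a + 9b + c = 366
Solving the system yields a = 4, b = 5, c = -3.
So P(x) = 4x^2 + 5x - 3.
Check: P(6) = 171. ✓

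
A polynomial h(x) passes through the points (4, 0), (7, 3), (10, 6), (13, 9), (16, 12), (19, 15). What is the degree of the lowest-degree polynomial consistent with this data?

1

Forward differences of the values at x = 4, 7, 10, 13, 16, 19:
  h  : 0  3  6  9  12  15
  Δ  : 3  3  3  3  3
  Δ^2: 0  0  0  0
  Δ^3: 0  0  0
  Δ^4: 0  0
  Δ^5: 0
The first differences are constant (3) and nonzero, while all higher differences vanish, so the minimal degree is 1.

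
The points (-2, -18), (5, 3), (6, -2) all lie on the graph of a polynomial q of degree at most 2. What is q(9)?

-29

Using the Lagrange interpolation formula with nodes -2, 5, 6:
  L_0(t) = (t - 5)(t - 6) / 56
  L_1(t) = (t + 2)(t - 6) / -7
  L_2(t) = (t + 2)(t - 5) / 8
Then q(t) = -18·L_0(t) + 3·L_1(t) - 2·L_2(t).
Expanding and collecting terms gives q(t) = -t^2 + 6t - 2.
Evaluating at t = 9: q(9) = -29.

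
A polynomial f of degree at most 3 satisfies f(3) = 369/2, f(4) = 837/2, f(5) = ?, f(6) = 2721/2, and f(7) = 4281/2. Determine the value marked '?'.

1597/2

The 4 known points determine the degree-3 polynomial uniquely.
Write f(n) = an^3 + bn^2 + cn + d. Substituting each data point gives a linear system:
  27a + 9b + 3c + d = 369/2
  64a + 16b + 4c + d = 837/2
  216a + 36b + 6c + d = 2721/2
  343a + 49b + 7c + d = 4281/2
Solving the system yields a = 6, b = 1, c = 5, d = -3/2.
So f(n) = 6n^3 + n^2 + 5n - 3/2.
Then f(5) = 1597/2.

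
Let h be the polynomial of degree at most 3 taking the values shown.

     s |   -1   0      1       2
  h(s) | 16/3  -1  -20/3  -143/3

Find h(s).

h(s) = -6s^3 + (1/3)s^2 - 1

Using the Lagrange interpolation formula with nodes -1, 0, 1, 2:
  L_0(s) = s(s - 1)(s - 2) / -6
  L_1(s) = (s + 1)(s - 1)(s - 2) / 2
  L_2(s) = (s + 1)s(s - 2) / -2
  L_3(s) = (s + 1)s(s - 1) / 6
Then h(s) = 16/3·L_0(s) - 1·L_1(s) - 20/3·L_2(s) - 143/3·L_3(s).
Expanding and collecting terms gives h(s) = -6s³ + (1/3)s² - 1.
Check: h(1) = -20/3. ✓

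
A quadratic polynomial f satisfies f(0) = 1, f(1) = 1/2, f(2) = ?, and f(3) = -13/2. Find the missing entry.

The 3 known points determine the degree-2 polynomial uniquely.
Write f(x) = ax^2 + bx + c. Substituting each data point gives a linear system:
  c = 1
  a + b + c = 1/2
  9a + 3b + c = -13/2
Solving the system yields a = -1, b = 1/2, c = 1.
So f(x) = -x^2 + (1/2)x + 1.
Then f(2) = -2.

-2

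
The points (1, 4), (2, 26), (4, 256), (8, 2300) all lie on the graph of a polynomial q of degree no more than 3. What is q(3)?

Write q(t) = at^3 + bt^2 + ct + d. Substituting each data point gives a linear system:
  a + b + c + d = 4
  8a + 4b + 2c + d = 26
  64a + 16b + 4c + d = 256
  512a + 64b + 8c + d = 2300
Solving the system yields a = 5, b = -4, c = -1, d = 4.
So q(t) = 5t³ - 4t² - t + 4.
Then q(3) = 100.

100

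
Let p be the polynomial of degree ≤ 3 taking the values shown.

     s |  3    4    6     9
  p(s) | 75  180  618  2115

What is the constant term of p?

Write p(s) = as^3 + bs^2 + cs + d. Substituting each data point gives a linear system:
  27a + 9b + 3c + d = 75
  64a + 16b + 4c + d = 180
  216a + 36b + 6c + d = 618
  729a + 81b + 9c + d = 2115
Solving the system yields a = 3, b = -1, c = 1, d = 0.
So p(s) = 3s^3 - s^2 + s.
The constant term is 0.

0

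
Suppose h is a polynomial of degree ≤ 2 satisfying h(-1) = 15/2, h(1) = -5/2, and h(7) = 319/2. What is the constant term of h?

-3/2

Write h(t) = at^2 + bt + c. Substituting each data point gives a linear system:
  a - b + c = 15/2
  a + b + c = -5/2
  49a + 7b + c = 319/2
Solving the system yields a = 4, b = -5, c = -3/2.
So h(t) = 4t^2 - 5t - 3/2.
The constant term is -3/2.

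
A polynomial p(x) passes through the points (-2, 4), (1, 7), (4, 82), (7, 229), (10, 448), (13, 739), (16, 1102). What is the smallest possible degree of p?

2

Forward differences of the values at x = -2, 1, 4, 7, 10, 13, 16:
  p  : 4  7  82  229  448  739  1102
  Δ  : 3  75  147  219  291  363
  Δ^2: 72  72  72  72  72
  Δ^3: 0  0  0  0
  Δ^4: 0  0  0
  Δ^5: 0  0
  Δ^6: 0
The second differences are constant (72) and nonzero, while all higher differences vanish, so the minimal degree is 2.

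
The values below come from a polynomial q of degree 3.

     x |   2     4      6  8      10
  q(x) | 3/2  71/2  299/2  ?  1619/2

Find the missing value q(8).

The 4 known points determine the degree-3 polynomial uniquely.
Write q(x) = ax^3 + bx^2 + cx + d. Substituting each data point gives a linear system:
  8a + 4b + 2c + d = 3/2
  64a + 16b + 4c + d = 71/2
  216a + 36b + 6c + d = 299/2
  1000a + 100b + 10c + d = 1619/2
Solving the system yields a = 1, b = -2, c = 1, d = -1/2.
So q(x) = x^3 - 2x^2 + x - 1/2.
Then q(8) = 783/2.

783/2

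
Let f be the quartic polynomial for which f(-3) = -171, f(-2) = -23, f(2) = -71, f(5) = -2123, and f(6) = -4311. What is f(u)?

Write f(u) = au^4 + bu^3 + cu^2 + du + e. Substituting each data point gives a linear system:
  81a - 27b + 9c - 3d + e = -171
  16a - 8b + 4c - 2d + e = -23
  16a + 8b + 4c + 2d + e = -71
  625a + 125b + 25c + 5d + e = -2123
  1296a + 216b + 36c + 6d + e = -4311
Solving the system yields a = -3, b = -2, c = 1, d = -4, e = -3.
So f(u) = -3u⁴ - 2u³ + u² - 4u - 3.
Check: f(2) = -71. ✓

f(u) = -3u^4 - 2u^3 + u^2 - 4u - 3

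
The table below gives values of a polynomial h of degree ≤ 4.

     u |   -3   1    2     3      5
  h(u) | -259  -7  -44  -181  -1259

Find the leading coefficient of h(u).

-2

Write h(u) = au^4 + bu^3 + cu^2 + du + e. Substituting each data point gives a linear system:
  81a - 27b + 9c - 3d + e = -259
  a + b + c + d + e = -7
  16a + 8b + 4c + 2d + e = -44
  81a + 27b + 9c + 3d + e = -181
  625a + 125b + 25c + 5d + e = -1259
Solving the system yields a = -2, b = 1, c = -6, d = 4, e = -4.
So h(u) = -2u^4 + u^3 - 6u^2 + 4u - 4.
The leading coefficient is -2.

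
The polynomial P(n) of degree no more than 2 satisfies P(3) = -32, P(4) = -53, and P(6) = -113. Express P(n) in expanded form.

Write P(n) = an^2 + bn + c. Substituting each data point gives a linear system:
  9a + 3b + c = -32
  16a + 4b + c = -53
  36a + 6b + c = -113
Solving the system yields a = -3, b = 0, c = -5.
So P(n) = -3n² - 5.
Check: P(3) = -32. ✓

P(n) = -3n^2 - 5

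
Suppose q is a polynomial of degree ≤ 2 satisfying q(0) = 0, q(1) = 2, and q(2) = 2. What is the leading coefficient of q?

Write q(u) = au^2 + bu + c. Substituting each data point gives a linear system:
  c = 0
  a + b + c = 2
  4a + 2b + c = 2
Solving the system yields a = -1, b = 3, c = 0.
So q(u) = -u^2 + 3u.
The leading coefficient is -1.

-1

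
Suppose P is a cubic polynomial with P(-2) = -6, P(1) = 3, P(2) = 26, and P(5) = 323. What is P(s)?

P(s) = 2s^3 + 3s^2 - 2

Write P(s) = as^3 + bs^2 + cs + d. Substituting each data point gives a linear system:
  -8a + 4b - 2c + d = -6
  a + b + c + d = 3
  8a + 4b + 2c + d = 26
  125a + 25b + 5c + d = 323
Solving the system yields a = 2, b = 3, c = 0, d = -2.
So P(s) = 2s^3 + 3s^2 - 2.
Check: P(2) = 26. ✓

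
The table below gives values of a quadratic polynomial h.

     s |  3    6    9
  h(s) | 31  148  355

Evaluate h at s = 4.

60

Write h(s) = as^2 + bs + c. Substituting each data point gives a linear system:
  9a + 3b + c = 31
  36a + 6b + c = 148
  81a + 9b + c = 355
Solving the system yields a = 5, b = -6, c = 4.
So h(s) = 5s² - 6s + 4.
Then h(4) = 60.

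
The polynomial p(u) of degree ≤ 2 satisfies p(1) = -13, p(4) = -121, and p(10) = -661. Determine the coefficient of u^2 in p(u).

Write p(u) = au^2 + bu + c. Substituting each data point gives a linear system:
  a + b + c = -13
  16a + 4b + c = -121
  100a + 10b + c = -661
Solving the system yields a = -6, b = -6, c = -1.
So p(u) = -6u^2 - 6u - 1.
The leading coefficient is -6.

-6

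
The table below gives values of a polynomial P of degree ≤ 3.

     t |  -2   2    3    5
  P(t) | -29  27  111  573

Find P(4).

283

Write P(t) = at^3 + bt^2 + ct + d. Substituting each data point gives a linear system:
  -8a + 4b - 2c + d = -29
  8a + 4b + 2c + d = 27
  27a + 9b + 3c + d = 111
  125a + 25b + 5c + d = 573
Solving the system yields a = 5, b = -1, c = -6, d = 3.
So P(t) = 5t³ - t² - 6t + 3.
Then P(4) = 283.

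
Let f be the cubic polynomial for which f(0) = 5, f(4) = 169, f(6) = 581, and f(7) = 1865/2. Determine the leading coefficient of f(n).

3

Write f(n) = an^3 + bn^2 + cn + d. Substituting each data point gives a linear system:
  d = 5
  64a + 16b + 4c + d = 169
  216a + 36b + 6c + d = 581
  343a + 49b + 7c + d = 1865/2
Solving the system yields a = 3, b = -5/2, c = 3, d = 5.
So f(n) = 3n^3 - (5/2)n^2 + 3n + 5.
The leading coefficient is 3.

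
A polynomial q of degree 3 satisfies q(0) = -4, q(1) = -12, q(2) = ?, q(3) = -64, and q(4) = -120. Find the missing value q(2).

On equispaced nodes a degree-3 polynomial has vanishing fourth forward difference, so
  q(0) - 4·q(1) + 6·q(2) - 4·q(3) + q(4) = 0.
Substituting the known values and solving for q(2):
  6·q(2) = -180
  q(2) = -30.

-30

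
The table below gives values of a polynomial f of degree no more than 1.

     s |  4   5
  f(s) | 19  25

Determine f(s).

f(s) = 6s - 5

Write f(s) = as + b. Substituting each data point gives a linear system:
  4a + b = 19
  5a + b = 25
Solving the system yields a = 6, b = -5.
So f(s) = 6s - 5.
Check: f(5) = 25. ✓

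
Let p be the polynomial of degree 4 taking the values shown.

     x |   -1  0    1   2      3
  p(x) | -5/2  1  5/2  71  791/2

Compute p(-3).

Forward differences of the values at x = -1, 0, 1, 2, 3:
  p  : -5/2  1  5/2  71  791/2
  Δ  : 7/2  3/2  137/2  649/2
  Δ^2: -2  67  256
  Δ^3: 69  189
  Δ^4: 120
The fourth differences are constant, confirming degree 4.
Interpolating (Newton forward form) and evaluating at x = -3 gives p(-3) = 617/2.

617/2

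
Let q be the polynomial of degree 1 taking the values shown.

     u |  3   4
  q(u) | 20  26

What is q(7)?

44

Write q(u) = au + b. Substituting each data point gives a linear system:
  3a + b = 20
  4a + b = 26
Solving the system yields a = 6, b = 2.
So q(u) = 6u + 2.
Then q(7) = 44.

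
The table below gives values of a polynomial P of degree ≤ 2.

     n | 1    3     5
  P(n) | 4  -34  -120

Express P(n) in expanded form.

Using the Lagrange interpolation formula with nodes 1, 3, 5:
  L_0(n) = (n - 3)(n - 5) / 8
  L_1(n) = (n - 1)(n - 5) / -4
  L_2(n) = (n - 1)(n - 3) / 8
Then P(n) = 4·L_0(n) - 34·L_1(n) - 120·L_2(n).
Expanding and collecting terms gives P(n) = -6n^2 + 5n + 5.
Check: P(5) = -120. ✓

P(n) = -6n^2 + 5n + 5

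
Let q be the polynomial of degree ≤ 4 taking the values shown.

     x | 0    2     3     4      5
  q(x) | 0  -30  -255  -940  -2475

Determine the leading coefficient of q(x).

Write q(x) = ax^4 + bx^3 + cx^2 + dx + e. Substituting each data point gives a linear system:
  e = 0
  16a + 8b + 4c + 2d + e = -30
  81a + 27b + 9c + 3d + e = -255
  256a + 64b + 16c + 4d + e = -940
  625a + 125b + 25c + 5d + e = -2475
Solving the system yields a = -5, b = 5, c = 0, d = 5, e = 0.
So q(x) = -5x^4 + 5x^3 + 5x.
The leading coefficient is -5.

-5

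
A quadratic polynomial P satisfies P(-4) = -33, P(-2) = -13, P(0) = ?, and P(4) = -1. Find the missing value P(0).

-1

The 3 known points determine the degree-2 polynomial uniquely.
Write P(n) = an^2 + bn + c. Substituting each data point gives a linear system:
  16a - 4b + c = -33
  4a - 2b + c = -13
  16a + 4b + c = -1
Solving the system yields a = -1, b = 4, c = -1.
So P(n) = -n^2 + 4n - 1.
Then P(0) = -1.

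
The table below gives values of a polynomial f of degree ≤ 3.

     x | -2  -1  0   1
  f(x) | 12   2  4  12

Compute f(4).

12

Using the Lagrange interpolation formula with nodes -2, -1, 0, 1:
  L_0(x) = (x + 1)x(x - 1) / -6
  L_1(x) = (x + 2)x(x - 1) / 2
  L_2(x) = (x + 2)(x + 1)(x - 1) / -2
  L_3(x) = (x + 2)(x + 1)x / 6
Then f(x) = 12·L_0(x) + 2·L_1(x) + 4·L_2(x) + 12·L_3(x).
Expanding and collecting terms gives f(x) = -x³ + 3x² + 6x + 4.
Evaluating at x = 4: f(4) = 12.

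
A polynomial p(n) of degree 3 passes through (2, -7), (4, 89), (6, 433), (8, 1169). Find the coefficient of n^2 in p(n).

-5

Write p(n) = an^3 + bn^2 + cn + d. Substituting each data point gives a linear system:
  8a + 4b + 2c + d = -7
  64a + 16b + 4c + d = 89
  216a + 36b + 6c + d = 433
  512a + 64b + 8c + d = 1169
Solving the system yields a = 3, b = -5, c = -6, d = 1.
So p(n) = 3n^3 - 5n^2 - 6n + 1.
The coefficient of n^2 is -5.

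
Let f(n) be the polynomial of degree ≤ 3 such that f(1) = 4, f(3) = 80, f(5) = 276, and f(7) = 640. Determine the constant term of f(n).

-4

Write f(n) = an^3 + bn^2 + cn + d. Substituting each data point gives a linear system:
  a + b + c + d = 4
  27a + 9b + 3c + d = 80
  125a + 25b + 5c + d = 276
  343a + 49b + 7c + d = 640
Solving the system yields a = 1, b = 6, c = 1, d = -4.
So f(n) = n³ + 6n² + n - 4.
The constant term is -4.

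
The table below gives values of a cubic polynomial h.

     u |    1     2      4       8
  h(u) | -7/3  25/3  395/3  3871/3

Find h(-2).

-139/3

Write h(u) = au^3 + bu^2 + cu + d. Substituting each data point gives a linear system:
  a + b + c + d = -7/3
  8a + 4b + 2c + d = 25/3
  64a + 16b + 4c + d = 395/3
  512a + 64b + 8c + d = 3871/3
Solving the system yields a = 3, b = -4, c = 5/3, d = -3.
So h(u) = 3u^3 - 4u^2 + (5/3)u - 3.
Then h(-2) = -139/3.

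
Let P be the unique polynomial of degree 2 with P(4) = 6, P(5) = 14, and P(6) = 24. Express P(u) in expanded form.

P(u) = u^2 - u - 6

Write P(u) = au^2 + bu + c. Substituting each data point gives a linear system:
  16a + 4b + c = 6
  25a + 5b + c = 14
  36a + 6b + c = 24
Solving the system yields a = 1, b = -1, c = -6.
So P(u) = u² - u - 6.
Check: P(6) = 24. ✓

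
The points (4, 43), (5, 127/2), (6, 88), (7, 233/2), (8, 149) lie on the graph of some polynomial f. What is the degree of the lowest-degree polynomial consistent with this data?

2

Forward differences of the values at s = 4, 5, 6, 7, 8:
  f  : 43  127/2  88  233/2  149
  Δ  : 41/2  49/2  57/2  65/2
  Δ^2: 4  4  4
  Δ^3: 0  0
  Δ^4: 0
The second differences are constant (4) and nonzero, while all higher differences vanish, so the minimal degree is 2.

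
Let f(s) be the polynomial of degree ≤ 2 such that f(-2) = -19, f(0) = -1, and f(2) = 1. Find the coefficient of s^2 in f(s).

-2

Write f(s) = as^2 + bs + c. Substituting each data point gives a linear system:
  4a - 2b + c = -19
  c = -1
  4a + 2b + c = 1
Solving the system yields a = -2, b = 5, c = -1.
So f(s) = -2s^2 + 5s - 1.
The leading coefficient is -2.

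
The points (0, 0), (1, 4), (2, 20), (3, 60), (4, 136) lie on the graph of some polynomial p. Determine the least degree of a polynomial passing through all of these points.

Forward differences of the values at u = 0, 1, 2, 3, 4:
  p  : 0  4  20  60  136
  Δ  : 4  16  40  76
  Δ^2: 12  24  36
  Δ^3: 12  12
  Δ^4: 0
The third differences are constant (12) and nonzero, while all higher differences vanish, so the minimal degree is 3.

3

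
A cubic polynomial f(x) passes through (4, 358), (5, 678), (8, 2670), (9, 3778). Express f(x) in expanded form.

f(x) = 5x^3 + x^2 + 6x - 2

Using the Lagrange interpolation formula with nodes 4, 5, 8, 9:
  L_0(x) = (x - 5)(x - 8)(x - 9) / -20
  L_1(x) = (x - 4)(x - 8)(x - 9) / 12
  L_2(x) = (x - 4)(x - 5)(x - 9) / -12
  L_3(x) = (x - 4)(x - 5)(x - 8) / 20
Then f(x) = 358·L_0(x) + 678·L_1(x) + 2670·L_2(x) + 3778·L_3(x).
Expanding and collecting terms gives f(x) = 5x^3 + x^2 + 6x - 2.
Check: f(8) = 2670. ✓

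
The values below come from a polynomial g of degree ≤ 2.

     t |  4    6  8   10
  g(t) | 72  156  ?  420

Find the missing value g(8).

The 3 known points determine the degree-2 polynomial uniquely.
Write g(t) = at^2 + bt + c. Substituting each data point gives a linear system:
  16a + 4b + c = 72
  36a + 6b + c = 156
  100a + 10b + c = 420
Solving the system yields a = 4, b = 2, c = 0.
So g(t) = 4t² + 2t.
Then g(8) = 272.

272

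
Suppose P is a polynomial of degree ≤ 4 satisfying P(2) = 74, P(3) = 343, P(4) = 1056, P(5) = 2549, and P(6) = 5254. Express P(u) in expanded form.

P(u) = 4u^4 + 2u^2 - u + 4

Write P(u) = au^4 + bu^3 + cu^2 + du + e. Substituting each data point gives a linear system:
  16a + 8b + 4c + 2d + e = 74
  81a + 27b + 9c + 3d + e = 343
  256a + 64b + 16c + 4d + e = 1056
  625a + 125b + 25c + 5d + e = 2549
  1296a + 216b + 36c + 6d + e = 5254
Solving the system yields a = 4, b = 0, c = 2, d = -1, e = 4.
So P(u) = 4u^4 + 2u^2 - u + 4.
Check: P(4) = 1056. ✓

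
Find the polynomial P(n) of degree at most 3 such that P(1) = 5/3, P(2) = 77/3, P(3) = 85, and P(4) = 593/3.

P(n) = 3n^3 - (1/3)n^2 + 4n - 5

Write P(n) = an^3 + bn^2 + cn + d. Substituting each data point gives a linear system:
  a + b + c + d = 5/3
  8a + 4b + 2c + d = 77/3
  27a + 9b + 3c + d = 85
  64a + 16b + 4c + d = 593/3
Solving the system yields a = 3, b = -1/3, c = 4, d = -5.
So P(n) = 3n^3 - (1/3)n^2 + 4n - 5.
Check: P(3) = 85. ✓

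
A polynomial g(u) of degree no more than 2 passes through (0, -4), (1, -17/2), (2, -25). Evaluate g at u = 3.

Forward differences of the values at u = 0, 1, 2:
  g  : -4  -17/2  -25
  Δ  : -9/2  -33/2
  Δ^2: -12
The second differences are constant, confirming degree 2.
Interpolating (Newton forward form) and evaluating at u = 3 gives g(3) = -107/2.

-107/2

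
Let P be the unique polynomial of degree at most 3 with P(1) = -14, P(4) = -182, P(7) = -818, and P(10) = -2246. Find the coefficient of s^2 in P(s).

Write P(s) = as^3 + bs^2 + cs + d. Substituting each data point gives a linear system:
  a + b + c + d = -14
  64a + 16b + 4c + d = -182
  343a + 49b + 7c + d = -818
  1000a + 100b + 10c + d = -2246
Solving the system yields a = -2, b = -2, c = -4, d = -6.
So P(s) = -2s^3 - 2s^2 - 4s - 6.
The coefficient of s^2 is -2.

-2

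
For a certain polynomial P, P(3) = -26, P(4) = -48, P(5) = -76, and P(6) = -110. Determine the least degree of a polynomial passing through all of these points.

Forward differences of the values at s = 3, 4, 5, 6:
  P  : -26  -48  -76  -110
  Δ  : -22  -28  -34
  Δ^2: -6  -6
  Δ^3: 0
The second differences are constant (-6) and nonzero, while all higher differences vanish, so the minimal degree is 2.

2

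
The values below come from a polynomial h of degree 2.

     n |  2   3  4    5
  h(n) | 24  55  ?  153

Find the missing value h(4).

On equispaced nodes a degree-2 polynomial has vanishing third forward difference, so
  - h(2) + 3·h(3) - 3·h(4) + h(5) = 0.
Substituting the known values and solving for h(4):
  -3·h(4) = -294
  h(4) = 98.

98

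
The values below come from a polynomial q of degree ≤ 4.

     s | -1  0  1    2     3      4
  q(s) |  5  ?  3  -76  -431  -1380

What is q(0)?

The 5 known points determine the degree-4 polynomial uniquely.
Write q(s) = as^4 + bs^3 + cs^2 + ds + e. Substituting each data point gives a linear system:
  a - b + c - d + e = 5
  a + b + c + d + e = 3
  16a + 8b + 4c + 2d + e = -76
  81a + 27b + 9c + 3d + e = -431
  256a + 64b + 16c + 4d + e = -1380
Solving the system yields a = -5, b = -3, c = 5, d = 2, e = 4.
So q(s) = -5s⁴ - 3s³ + 5s² + 2s + 4.
Then q(0) = 4.

4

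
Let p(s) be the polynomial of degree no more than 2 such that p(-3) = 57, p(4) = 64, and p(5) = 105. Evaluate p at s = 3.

Using the Lagrange interpolation formula with nodes -3, 4, 5:
  L_0(s) = (s - 4)(s - 5) / 56
  L_1(s) = (s + 3)(s - 5) / -7
  L_2(s) = (s + 3)(s - 4) / 8
Then p(s) = 57·L_0(s) + 64·L_1(s) + 105·L_2(s).
Expanding and collecting terms gives p(s) = 5s^2 - 4s.
Evaluating at s = 3: p(3) = 33.

33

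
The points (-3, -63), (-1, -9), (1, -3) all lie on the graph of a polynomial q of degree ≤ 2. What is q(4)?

Forward differences of the values at u = -3, -1, 1:
  q  : -63  -9  -3
  Δ  : 54  6
  Δ^2: -48
The second differences are constant, confirming degree 2.
Interpolating (Newton forward form) and evaluating at u = 4 gives q(4) = -84.

-84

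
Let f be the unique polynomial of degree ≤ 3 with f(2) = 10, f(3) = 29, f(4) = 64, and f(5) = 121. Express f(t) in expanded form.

f(t) = t^3 - t^2 + 5t - 4

Using the Lagrange interpolation formula with nodes 2, 3, 4, 5:
  L_0(t) = (t - 3)(t - 4)(t - 5) / -6
  L_1(t) = (t - 2)(t - 4)(t - 5) / 2
  L_2(t) = (t - 2)(t - 3)(t - 5) / -2
  L_3(t) = (t - 2)(t - 3)(t - 4) / 6
Then f(t) = 10·L_0(t) + 29·L_1(t) + 64·L_2(t) + 121·L_3(t).
Expanding and collecting terms gives f(t) = t^3 - t^2 + 5t - 4.
Check: f(4) = 64. ✓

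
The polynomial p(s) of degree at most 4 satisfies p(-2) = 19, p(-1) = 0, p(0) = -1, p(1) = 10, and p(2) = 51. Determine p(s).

p(s) = s^4 + s^3 + 5s^2 + 4s - 1

Write p(s) = as^4 + bs^3 + cs^2 + ds + e. Substituting each data point gives a linear system:
  16a - 8b + 4c - 2d + e = 19
  a - b + c - d + e = 0
  e = -1
  a + b + c + d + e = 10
  16a + 8b + 4c + 2d + e = 51
Solving the system yields a = 1, b = 1, c = 5, d = 4, e = -1.
So p(s) = s^4 + s^3 + 5s^2 + 4s - 1.
Check: p(-1) = 0. ✓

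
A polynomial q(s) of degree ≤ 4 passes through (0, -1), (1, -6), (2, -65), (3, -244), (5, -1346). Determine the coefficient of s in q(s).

6

Write q(s) = as^4 + bs^3 + cs^2 + ds + e. Substituting each data point gives a linear system:
  e = -1
  a + b + c + d + e = -6
  16a + 8b + 4c + 2d + e = -65
  81a + 27b + 9c + 3d + e = -244
  625a + 125b + 25c + 5d + e = -1346
Solving the system yields a = -1, b = -5, c = -5, d = 6, e = -1.
So q(s) = -s^4 - 5s^3 - 5s^2 + 6s - 1.
The coefficient of s is 6.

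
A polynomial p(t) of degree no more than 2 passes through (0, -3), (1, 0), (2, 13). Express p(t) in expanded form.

p(t) = 5t^2 - 2t - 3

Write p(t) = at^2 + bt + c. Substituting each data point gives a linear system:
  c = -3
  a + b + c = 0
  4a + 2b + c = 13
Solving the system yields a = 5, b = -2, c = -3.
So p(t) = 5t² - 2t - 3.
Check: p(1) = 0. ✓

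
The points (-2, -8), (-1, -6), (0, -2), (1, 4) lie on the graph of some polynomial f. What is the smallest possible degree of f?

2

Forward differences of the values at u = -2, -1, 0, 1:
  f  : -8  -6  -2  4
  Δ  : 2  4  6
  Δ^2: 2  2
  Δ^3: 0
The second differences are constant (2) and nonzero, while all higher differences vanish, so the minimal degree is 2.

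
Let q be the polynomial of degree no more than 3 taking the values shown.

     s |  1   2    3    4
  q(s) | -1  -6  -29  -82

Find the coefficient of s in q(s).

Write q(s) = as^3 + bs^2 + cs + d. Substituting each data point gives a linear system:
  a + b + c + d = -1
  8a + 4b + 2c + d = -6
  27a + 9b + 3c + d = -29
  64a + 16b + 4c + d = -82
Solving the system yields a = -2, b = 3, c = 0, d = -2.
So q(s) = -2s^3 + 3s^2 - 2.
The coefficient of s is 0.

0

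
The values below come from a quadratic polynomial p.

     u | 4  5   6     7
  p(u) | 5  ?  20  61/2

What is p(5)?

The 3 known points determine the degree-2 polynomial uniquely.
Write p(u) = au^2 + bu + c. Substituting each data point gives a linear system:
  16a + 4b + c = 5
  36a + 6b + c = 20
  49a + 7b + c = 61/2
Solving the system yields a = 1, b = -5/2, c = -1.
So p(u) = u^2 - (5/2)u - 1.
Then p(5) = 23/2.

23/2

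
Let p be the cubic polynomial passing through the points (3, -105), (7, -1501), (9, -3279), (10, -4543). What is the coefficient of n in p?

-4

Write p(n) = an^3 + bn^2 + cn + d. Substituting each data point gives a linear system:
  27a + 9b + 3c + d = -105
  343a + 49b + 7c + d = -1501
  729a + 81b + 9c + d = -3279
  1000a + 100b + 10c + d = -4543
Solving the system yields a = -5, b = 5, c = -4, d = -3.
So p(n) = -5n^3 + 5n^2 - 4n - 3.
The coefficient of n is -4.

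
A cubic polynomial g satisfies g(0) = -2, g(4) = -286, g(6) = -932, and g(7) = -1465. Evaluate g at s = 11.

-5557

Write g(s) = as^3 + bs^2 + cs + d. Substituting each data point gives a linear system:
  d = -2
  64a + 16b + 4c + d = -286
  216a + 36b + 6c + d = -932
  343a + 49b + 7c + d = -1465
Solving the system yields a = -4, b = -2, c = 1, d = -2.
So g(s) = -4s^3 - 2s^2 + s - 2.
Then g(11) = -5557.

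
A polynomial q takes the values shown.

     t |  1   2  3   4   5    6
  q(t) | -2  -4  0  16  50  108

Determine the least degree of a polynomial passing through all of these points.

3

Forward differences of the values at t = 1, 2, 3, 4, 5, 6:
  q  : -2  -4  0  16  50  108
  Δ  : -2  4  16  34  58
  Δ^2: 6  12  18  24
  Δ^3: 6  6  6
  Δ^4: 0  0
  Δ^5: 0
The third differences are constant (6) and nonzero, while all higher differences vanish, so the minimal degree is 3.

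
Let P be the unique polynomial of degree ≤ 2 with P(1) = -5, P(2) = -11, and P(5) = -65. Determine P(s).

Using the Lagrange interpolation formula with nodes 1, 2, 5:
  L_0(s) = (s - 2)(s - 5) / 4
  L_1(s) = (s - 1)(s - 5) / -3
  L_2(s) = (s - 1)(s - 2) / 12
Then P(s) = -5·L_0(s) - 11·L_1(s) - 65·L_2(s).
Expanding and collecting terms gives P(s) = -3s^2 + 3s - 5.
Check: P(1) = -5. ✓

P(s) = -3s^2 + 3s - 5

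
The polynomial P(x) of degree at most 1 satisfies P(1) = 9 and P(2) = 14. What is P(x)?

P(x) = 5x + 4

Write P(x) = ax + b. Substituting each data point gives a linear system:
  a + b = 9
  2a + b = 14
Solving the system yields a = 5, b = 4.
So P(x) = 5x + 4.
Check: P(2) = 14. ✓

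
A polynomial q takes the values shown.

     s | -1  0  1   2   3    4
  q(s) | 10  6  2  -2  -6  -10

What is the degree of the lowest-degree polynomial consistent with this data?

Forward differences of the values at s = -1, 0, 1, 2, 3, 4:
  q  : 10  6  2  -2  -6  -10
  Δ  : -4  -4  -4  -4  -4
  Δ^2: 0  0  0  0
  Δ^3: 0  0  0
  Δ^4: 0  0
  Δ^5: 0
The first differences are constant (-4) and nonzero, while all higher differences vanish, so the minimal degree is 1.

1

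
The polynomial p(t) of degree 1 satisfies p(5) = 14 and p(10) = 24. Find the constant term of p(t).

4

Write p(t) = at + b. Substituting each data point gives a linear system:
  5a + b = 14
  10a + b = 24
Solving the system yields a = 2, b = 4.
So p(t) = 2t + 4.
The constant term is 4.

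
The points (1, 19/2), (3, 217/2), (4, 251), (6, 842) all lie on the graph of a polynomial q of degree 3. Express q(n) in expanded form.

Write q(n) = an^3 + bn^2 + cn + d. Substituting each data point gives a linear system:
  a + b + c + d = 19/2
  27a + 9b + 3c + d = 217/2
  64a + 16b + 4c + d = 251
  216a + 36b + 6c + d = 842
Solving the system yields a = 4, b = -1, c = 3/2, d = 5.
So q(n) = 4n^3 - n^2 + (3/2)n + 5.
Check: q(6) = 842. ✓

q(n) = 4n^3 - n^2 + (3/2)n + 5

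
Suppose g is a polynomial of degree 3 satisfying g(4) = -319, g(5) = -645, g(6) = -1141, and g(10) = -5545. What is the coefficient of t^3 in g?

Write g(t) = at^3 + bt^2 + ct + d. Substituting each data point gives a linear system:
  64a + 16b + 4c + d = -319
  125a + 25b + 5c + d = -645
  216a + 36b + 6c + d = -1141
  1000a + 100b + 10c + d = -5545
Solving the system yields a = -6, b = 5, c = -5, d = 5.
So g(t) = -6t^3 + 5t^2 - 5t + 5.
The leading coefficient is -6.

-6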